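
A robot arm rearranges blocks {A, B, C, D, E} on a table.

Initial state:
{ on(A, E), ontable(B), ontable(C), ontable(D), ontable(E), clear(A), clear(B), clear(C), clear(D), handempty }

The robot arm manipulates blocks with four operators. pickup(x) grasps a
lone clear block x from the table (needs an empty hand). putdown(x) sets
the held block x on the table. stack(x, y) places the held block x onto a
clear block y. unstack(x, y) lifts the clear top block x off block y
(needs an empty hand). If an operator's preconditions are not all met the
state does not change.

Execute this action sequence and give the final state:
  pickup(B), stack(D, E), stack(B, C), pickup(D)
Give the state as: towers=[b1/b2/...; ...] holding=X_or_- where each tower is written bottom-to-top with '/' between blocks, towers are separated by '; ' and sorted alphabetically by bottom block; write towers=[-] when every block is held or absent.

towers=[C/B; E/A] holding=D

step 1 (pickup(B)): towers=[C; D; E/A] holding=B
step 2 (stack(D, E)) [no-op]: towers=[C; D; E/A] holding=B
step 3 (stack(B, C)): towers=[C/B; D; E/A] holding=-
step 4 (pickup(D)): towers=[C/B; E/A] holding=D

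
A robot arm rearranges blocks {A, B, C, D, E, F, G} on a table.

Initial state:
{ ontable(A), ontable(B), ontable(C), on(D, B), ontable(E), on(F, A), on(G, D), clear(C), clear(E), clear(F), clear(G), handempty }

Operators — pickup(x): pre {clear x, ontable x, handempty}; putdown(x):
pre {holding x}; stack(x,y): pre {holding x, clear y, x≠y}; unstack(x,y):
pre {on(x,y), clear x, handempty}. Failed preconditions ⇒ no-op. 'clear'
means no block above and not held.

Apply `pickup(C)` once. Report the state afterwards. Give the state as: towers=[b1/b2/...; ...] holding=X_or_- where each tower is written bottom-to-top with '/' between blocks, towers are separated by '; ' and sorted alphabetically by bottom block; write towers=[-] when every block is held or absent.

towers=[A/F; B/D/G; E] holding=C

before: towers=[A/F; B/D/G; C; E] holding=-
pre[pickup(C)]: clear(C) ✓, ontable(C) ✓, handempty ✓
all met → apply pickup(C)
after:  towers=[A/F; B/D/G; E] holding=C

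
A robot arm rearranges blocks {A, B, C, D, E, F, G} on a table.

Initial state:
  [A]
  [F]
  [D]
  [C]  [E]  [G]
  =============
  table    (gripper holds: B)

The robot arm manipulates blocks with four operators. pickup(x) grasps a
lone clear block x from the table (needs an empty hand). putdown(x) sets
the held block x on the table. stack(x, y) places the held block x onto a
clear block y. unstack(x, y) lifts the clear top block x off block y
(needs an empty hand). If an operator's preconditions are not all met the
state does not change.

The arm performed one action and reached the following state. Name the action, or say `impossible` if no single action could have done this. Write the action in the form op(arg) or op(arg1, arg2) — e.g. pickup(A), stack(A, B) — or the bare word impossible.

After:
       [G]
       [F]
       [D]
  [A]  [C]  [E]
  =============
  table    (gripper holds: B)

target: towers=[A; C/D/F/G; E] holding=B
        putdown(B) → towers=[B; C/D/F/A; E; G] holding=-
       stack(B, G) → towers=[C/D/F/A; E; G/B] holding=-
       stack(B, A) → towers=[C/D/F/A/B; E; G] holding=-
       stack(B, E) → towers=[C/D/F/A; E/B; G] holding=-
none of the 4 applicable actions match → impossible

impossible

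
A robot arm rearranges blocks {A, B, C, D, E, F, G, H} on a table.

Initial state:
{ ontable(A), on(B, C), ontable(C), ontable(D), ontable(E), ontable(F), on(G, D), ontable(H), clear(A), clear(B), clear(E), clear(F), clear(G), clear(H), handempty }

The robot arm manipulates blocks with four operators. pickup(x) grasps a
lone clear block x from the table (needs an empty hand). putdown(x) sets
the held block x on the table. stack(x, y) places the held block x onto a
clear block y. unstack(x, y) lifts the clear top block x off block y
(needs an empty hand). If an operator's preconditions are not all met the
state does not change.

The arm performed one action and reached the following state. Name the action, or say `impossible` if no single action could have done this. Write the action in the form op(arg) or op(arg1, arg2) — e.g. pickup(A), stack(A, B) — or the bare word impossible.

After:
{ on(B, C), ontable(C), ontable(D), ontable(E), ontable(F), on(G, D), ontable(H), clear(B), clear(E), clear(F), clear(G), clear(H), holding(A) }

pickup(A)

target: towers=[C/B; D/G; E; F; H] holding=A
     unstack(G, D) → towers=[A; C/B; D; E; F; H] holding=G
         pickup(A) → towers=[C/B; D/G; E; F; H] holding=A  ← match
         pickup(E) → towers=[A; C/B; D/G; F; H] holding=E
         pickup(H) → towers=[A; C/B; D/G; E; F] holding=H
     unstack(B, C) → towers=[A; C; D/G; E; F; H] holding=B
         pickup(F) → towers=[A; C/B; D/G; E; H] holding=F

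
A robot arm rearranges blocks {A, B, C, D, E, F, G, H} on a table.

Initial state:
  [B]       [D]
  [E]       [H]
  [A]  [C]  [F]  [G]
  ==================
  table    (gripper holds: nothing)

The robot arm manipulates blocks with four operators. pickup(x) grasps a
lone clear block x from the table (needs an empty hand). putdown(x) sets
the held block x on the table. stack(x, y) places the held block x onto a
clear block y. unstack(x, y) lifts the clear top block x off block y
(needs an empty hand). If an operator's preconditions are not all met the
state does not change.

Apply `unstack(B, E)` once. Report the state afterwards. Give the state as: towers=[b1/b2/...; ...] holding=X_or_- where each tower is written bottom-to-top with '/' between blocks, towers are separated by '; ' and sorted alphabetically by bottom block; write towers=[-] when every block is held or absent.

towers=[A/E; C; F/H/D; G] holding=B

before: towers=[A/E/B; C; F/H/D; G] holding=-
pre[unstack(B, E)]: on(B,E) yes, clear(B) yes, handempty yes
all met → apply unstack(B, E)
after:  towers=[A/E; C; F/H/D; G] holding=B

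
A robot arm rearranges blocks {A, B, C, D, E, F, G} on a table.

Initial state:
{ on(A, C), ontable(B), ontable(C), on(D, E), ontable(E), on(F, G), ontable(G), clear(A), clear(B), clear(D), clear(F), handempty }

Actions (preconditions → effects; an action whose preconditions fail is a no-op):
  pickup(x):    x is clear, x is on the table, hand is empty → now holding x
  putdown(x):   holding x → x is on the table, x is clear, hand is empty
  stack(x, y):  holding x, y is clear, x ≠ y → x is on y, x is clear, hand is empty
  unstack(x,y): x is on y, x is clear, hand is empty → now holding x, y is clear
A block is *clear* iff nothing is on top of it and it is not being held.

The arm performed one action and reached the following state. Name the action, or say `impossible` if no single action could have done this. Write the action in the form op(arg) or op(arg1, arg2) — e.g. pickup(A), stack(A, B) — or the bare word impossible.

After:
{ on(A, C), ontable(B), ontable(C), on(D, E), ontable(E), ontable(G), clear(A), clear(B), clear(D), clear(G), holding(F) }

unstack(F, G)

target: towers=[B; C/A; E/D; G] holding=F
         pickup(B) → towers=[C/A; E/D; G/F] holding=B
     unstack(F, G) → towers=[B; C/A; E/D; G] holding=F  ← match
     unstack(D, E) → towers=[B; C/A; E; G/F] holding=D
     unstack(A, C) → towers=[B; C; E/D; G/F] holding=A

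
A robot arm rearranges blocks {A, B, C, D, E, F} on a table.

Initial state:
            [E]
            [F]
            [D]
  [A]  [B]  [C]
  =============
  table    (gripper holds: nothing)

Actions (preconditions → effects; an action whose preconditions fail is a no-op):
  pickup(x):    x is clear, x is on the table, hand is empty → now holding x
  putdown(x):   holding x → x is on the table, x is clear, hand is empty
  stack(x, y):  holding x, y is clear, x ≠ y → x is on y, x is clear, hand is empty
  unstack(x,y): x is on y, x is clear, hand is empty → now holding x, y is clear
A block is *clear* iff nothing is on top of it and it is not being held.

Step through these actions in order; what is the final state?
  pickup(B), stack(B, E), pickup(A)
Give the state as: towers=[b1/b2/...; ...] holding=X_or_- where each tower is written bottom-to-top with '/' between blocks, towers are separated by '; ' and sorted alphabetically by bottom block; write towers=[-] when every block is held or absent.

step 1 (pickup(B)): towers=[A; C/D/F/E] holding=B
step 2 (stack(B, E)): towers=[A; C/D/F/E/B] holding=-
step 3 (pickup(A)): towers=[C/D/F/E/B] holding=A

towers=[C/D/F/E/B] holding=A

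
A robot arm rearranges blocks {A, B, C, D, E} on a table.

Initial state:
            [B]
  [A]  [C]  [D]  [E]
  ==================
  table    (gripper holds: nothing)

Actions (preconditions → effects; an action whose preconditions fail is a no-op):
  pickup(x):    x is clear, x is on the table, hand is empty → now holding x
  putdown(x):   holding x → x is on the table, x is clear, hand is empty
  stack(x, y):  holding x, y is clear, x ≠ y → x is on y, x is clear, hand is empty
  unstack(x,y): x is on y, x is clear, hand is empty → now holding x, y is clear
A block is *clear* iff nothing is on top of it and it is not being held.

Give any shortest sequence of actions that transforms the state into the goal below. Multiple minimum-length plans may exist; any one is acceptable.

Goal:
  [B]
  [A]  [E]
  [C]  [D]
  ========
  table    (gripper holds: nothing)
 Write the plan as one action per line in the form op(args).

step 1 (pickup(A)): towers=[C; D/B; E] holding=A
step 2 (stack(A, C)): towers=[C/A; D/B; E] holding=-
step 3 (unstack(B, D)): towers=[C/A; D; E] holding=B
step 4 (stack(B, A)): towers=[C/A/B; D; E] holding=-
step 5 (pickup(E)): towers=[C/A/B; D] holding=E
step 6 (stack(E, D)): towers=[C/A/B; D/E] holding=-
goal check: towers=[C/A/B; D/E] holding=- — reached (length 6, optimal by BFS)

pickup(A)
stack(A, C)
unstack(B, D)
stack(B, A)
pickup(E)
stack(E, D)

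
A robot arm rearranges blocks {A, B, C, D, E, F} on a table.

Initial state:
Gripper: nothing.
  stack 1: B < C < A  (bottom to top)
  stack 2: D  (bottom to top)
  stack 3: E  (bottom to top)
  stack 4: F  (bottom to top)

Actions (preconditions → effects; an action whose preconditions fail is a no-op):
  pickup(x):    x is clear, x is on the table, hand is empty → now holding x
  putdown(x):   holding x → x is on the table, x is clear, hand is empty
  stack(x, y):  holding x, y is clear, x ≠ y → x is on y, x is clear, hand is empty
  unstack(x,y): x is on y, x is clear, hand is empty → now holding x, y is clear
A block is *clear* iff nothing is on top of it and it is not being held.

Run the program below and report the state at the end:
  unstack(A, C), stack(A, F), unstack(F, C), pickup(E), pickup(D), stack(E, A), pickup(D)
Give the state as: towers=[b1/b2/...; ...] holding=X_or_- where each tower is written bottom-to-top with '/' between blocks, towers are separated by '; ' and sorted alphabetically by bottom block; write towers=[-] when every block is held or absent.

towers=[B/C; F/A/E] holding=D

step 1 (unstack(A, C)): towers=[B/C; D; E; F] holding=A
step 2 (stack(A, F)): towers=[B/C; D; E; F/A] holding=-
step 3 (unstack(F, C)) [no-op]: towers=[B/C; D; E; F/A] holding=-
step 4 (pickup(E)): towers=[B/C; D; F/A] holding=E
step 5 (pickup(D)) [no-op]: towers=[B/C; D; F/A] holding=E
step 6 (stack(E, A)): towers=[B/C; D; F/A/E] holding=-
step 7 (pickup(D)): towers=[B/C; F/A/E] holding=D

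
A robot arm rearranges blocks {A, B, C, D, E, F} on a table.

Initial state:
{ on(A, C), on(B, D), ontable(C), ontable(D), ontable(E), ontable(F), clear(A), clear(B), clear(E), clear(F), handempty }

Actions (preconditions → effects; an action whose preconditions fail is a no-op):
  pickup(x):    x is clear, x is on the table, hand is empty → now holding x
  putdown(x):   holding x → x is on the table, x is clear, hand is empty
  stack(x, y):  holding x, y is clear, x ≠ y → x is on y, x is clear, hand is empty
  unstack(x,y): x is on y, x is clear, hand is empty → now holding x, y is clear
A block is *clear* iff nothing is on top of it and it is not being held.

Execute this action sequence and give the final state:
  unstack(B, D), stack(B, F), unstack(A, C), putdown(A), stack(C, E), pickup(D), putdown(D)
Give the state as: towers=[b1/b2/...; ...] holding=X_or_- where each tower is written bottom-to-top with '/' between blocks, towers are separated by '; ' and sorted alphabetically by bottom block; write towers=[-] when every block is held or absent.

towers=[A; C; D; E; F/B] holding=-

step 1 (unstack(B, D)): towers=[C/A; D; E; F] holding=B
step 2 (stack(B, F)): towers=[C/A; D; E; F/B] holding=-
step 3 (unstack(A, C)): towers=[C; D; E; F/B] holding=A
step 4 (putdown(A)): towers=[A; C; D; E; F/B] holding=-
step 5 (stack(C, E)) [no-op]: towers=[A; C; D; E; F/B] holding=-
step 6 (pickup(D)): towers=[A; C; E; F/B] holding=D
step 7 (putdown(D)): towers=[A; C; D; E; F/B] holding=-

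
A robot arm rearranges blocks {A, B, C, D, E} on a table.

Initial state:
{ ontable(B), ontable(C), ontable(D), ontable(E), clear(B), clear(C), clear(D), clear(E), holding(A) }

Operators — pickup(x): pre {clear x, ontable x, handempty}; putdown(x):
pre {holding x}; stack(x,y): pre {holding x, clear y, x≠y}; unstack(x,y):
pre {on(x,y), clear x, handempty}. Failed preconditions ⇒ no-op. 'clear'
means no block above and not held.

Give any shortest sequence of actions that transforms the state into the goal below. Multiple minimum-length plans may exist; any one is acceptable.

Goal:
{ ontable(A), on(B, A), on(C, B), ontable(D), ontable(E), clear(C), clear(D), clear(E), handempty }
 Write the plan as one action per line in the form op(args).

putdown(A)
pickup(B)
stack(B, A)
pickup(C)
stack(C, B)

step 1 (putdown(A)): towers=[A; B; C; D; E] holding=-
step 2 (pickup(B)): towers=[A; C; D; E] holding=B
step 3 (stack(B, A)): towers=[A/B; C; D; E] holding=-
step 4 (pickup(C)): towers=[A/B; D; E] holding=C
step 5 (stack(C, B)): towers=[A/B/C; D; E] holding=-
goal check: towers=[A/B/C; D; E] holding=- — reached (length 5, optimal by BFS)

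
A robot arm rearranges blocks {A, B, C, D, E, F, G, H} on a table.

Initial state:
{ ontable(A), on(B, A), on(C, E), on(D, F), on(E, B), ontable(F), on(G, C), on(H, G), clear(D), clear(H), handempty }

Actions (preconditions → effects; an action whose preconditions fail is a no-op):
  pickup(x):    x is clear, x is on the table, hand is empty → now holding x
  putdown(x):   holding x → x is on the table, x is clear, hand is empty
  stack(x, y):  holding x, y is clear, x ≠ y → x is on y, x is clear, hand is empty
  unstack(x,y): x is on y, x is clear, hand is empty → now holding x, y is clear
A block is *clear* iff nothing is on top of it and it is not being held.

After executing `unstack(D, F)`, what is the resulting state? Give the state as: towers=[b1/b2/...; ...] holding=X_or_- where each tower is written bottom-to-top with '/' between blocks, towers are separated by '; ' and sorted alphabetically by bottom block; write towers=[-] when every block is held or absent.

before: towers=[A/B/E/C/G/H; F/D] holding=-
pre[unstack(D, F)]: on(D,F) ✓, clear(D) ✓, handempty ✓
all met → apply unstack(D, F)
after:  towers=[A/B/E/C/G/H; F] holding=D

towers=[A/B/E/C/G/H; F] holding=D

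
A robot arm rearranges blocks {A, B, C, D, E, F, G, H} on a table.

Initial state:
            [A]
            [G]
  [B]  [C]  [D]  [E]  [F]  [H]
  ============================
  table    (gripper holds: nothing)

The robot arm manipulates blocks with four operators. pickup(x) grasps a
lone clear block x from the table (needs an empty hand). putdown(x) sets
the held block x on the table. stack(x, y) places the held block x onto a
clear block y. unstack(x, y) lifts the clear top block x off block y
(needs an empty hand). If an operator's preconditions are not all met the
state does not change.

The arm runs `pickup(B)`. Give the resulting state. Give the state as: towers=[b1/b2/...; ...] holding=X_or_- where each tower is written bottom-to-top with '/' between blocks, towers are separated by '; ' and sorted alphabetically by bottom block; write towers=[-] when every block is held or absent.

before: towers=[B; C; D/G/A; E; F; H] holding=-
pre[pickup(B)]: clear(B) ok, ontable(B) ok, handempty ok
all met → apply pickup(B)
after:  towers=[C; D/G/A; E; F; H] holding=B

towers=[C; D/G/A; E; F; H] holding=B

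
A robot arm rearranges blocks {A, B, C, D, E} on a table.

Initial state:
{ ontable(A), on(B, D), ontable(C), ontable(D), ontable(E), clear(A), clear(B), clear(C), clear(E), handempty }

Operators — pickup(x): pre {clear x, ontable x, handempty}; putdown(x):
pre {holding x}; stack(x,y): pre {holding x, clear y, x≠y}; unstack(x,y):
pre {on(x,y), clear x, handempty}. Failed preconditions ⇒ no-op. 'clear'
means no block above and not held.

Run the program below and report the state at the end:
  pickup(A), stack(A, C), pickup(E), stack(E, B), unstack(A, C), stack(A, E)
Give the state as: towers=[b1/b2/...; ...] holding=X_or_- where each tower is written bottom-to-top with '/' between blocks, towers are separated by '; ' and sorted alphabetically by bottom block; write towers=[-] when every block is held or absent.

step 1 (pickup(A)): towers=[C; D/B; E] holding=A
step 2 (stack(A, C)): towers=[C/A; D/B; E] holding=-
step 3 (pickup(E)): towers=[C/A; D/B] holding=E
step 4 (stack(E, B)): towers=[C/A; D/B/E] holding=-
step 5 (unstack(A, C)): towers=[C; D/B/E] holding=A
step 6 (stack(A, E)): towers=[C; D/B/E/A] holding=-

towers=[C; D/B/E/A] holding=-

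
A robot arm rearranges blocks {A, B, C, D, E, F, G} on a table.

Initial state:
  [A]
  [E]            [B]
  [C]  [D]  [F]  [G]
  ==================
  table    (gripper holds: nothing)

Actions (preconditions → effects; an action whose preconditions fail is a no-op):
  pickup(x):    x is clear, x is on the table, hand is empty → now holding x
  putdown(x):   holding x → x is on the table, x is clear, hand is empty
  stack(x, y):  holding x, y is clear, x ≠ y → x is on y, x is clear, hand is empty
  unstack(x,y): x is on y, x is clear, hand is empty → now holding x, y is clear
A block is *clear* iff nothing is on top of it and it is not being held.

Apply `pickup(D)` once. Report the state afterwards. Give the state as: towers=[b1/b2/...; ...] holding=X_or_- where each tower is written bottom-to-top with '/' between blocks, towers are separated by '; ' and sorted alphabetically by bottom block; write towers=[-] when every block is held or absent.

towers=[C/E/A; F; G/B] holding=D

before: towers=[C/E/A; D; F; G/B] holding=-
pre[pickup(D)]: clear(D) yes, ontable(D) yes, handempty yes
all met → apply pickup(D)
after:  towers=[C/E/A; F; G/B] holding=D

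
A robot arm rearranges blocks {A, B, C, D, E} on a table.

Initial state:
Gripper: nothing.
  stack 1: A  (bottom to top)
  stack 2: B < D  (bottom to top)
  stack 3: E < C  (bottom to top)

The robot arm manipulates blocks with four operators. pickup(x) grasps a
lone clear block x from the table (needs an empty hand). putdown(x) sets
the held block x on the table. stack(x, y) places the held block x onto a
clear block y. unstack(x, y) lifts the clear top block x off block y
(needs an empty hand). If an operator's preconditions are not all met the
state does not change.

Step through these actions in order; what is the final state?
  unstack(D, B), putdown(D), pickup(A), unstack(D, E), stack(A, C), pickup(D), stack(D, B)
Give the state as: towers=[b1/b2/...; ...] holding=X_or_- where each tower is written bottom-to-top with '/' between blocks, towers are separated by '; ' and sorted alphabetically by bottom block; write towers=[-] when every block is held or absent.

step 1 (unstack(D, B)): towers=[A; B; E/C] holding=D
step 2 (putdown(D)): towers=[A; B; D; E/C] holding=-
step 3 (pickup(A)): towers=[B; D; E/C] holding=A
step 4 (unstack(D, E)) [no-op]: towers=[B; D; E/C] holding=A
step 5 (stack(A, C)): towers=[B; D; E/C/A] holding=-
step 6 (pickup(D)): towers=[B; E/C/A] holding=D
step 7 (stack(D, B)): towers=[B/D; E/C/A] holding=-

towers=[B/D; E/C/A] holding=-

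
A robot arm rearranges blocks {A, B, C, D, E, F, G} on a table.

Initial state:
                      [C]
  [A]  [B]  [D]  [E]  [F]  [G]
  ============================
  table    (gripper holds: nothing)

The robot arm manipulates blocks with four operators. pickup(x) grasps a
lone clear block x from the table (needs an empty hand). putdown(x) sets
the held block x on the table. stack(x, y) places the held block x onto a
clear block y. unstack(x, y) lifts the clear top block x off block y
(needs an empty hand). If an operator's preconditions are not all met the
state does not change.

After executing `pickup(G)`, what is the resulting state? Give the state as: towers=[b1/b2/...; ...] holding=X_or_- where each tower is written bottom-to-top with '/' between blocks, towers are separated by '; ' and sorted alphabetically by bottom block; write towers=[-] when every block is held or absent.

towers=[A; B; D; E; F/C] holding=G

before: towers=[A; B; D; E; F/C; G] holding=-
pre[pickup(G)]: clear(G) yes, ontable(G) yes, handempty yes
all met → apply pickup(G)
after:  towers=[A; B; D; E; F/C] holding=G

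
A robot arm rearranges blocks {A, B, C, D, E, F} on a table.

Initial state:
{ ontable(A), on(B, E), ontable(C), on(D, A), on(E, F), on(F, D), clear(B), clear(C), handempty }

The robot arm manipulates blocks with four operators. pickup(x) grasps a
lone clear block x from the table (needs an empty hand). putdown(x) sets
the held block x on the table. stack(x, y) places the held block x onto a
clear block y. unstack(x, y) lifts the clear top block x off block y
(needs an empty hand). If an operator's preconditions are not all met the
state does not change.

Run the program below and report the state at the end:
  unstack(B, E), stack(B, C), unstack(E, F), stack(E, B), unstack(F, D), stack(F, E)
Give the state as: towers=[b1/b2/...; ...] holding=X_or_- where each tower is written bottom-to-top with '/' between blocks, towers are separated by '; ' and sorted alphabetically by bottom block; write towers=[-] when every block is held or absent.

towers=[A/D; C/B/E/F] holding=-

step 1 (unstack(B, E)): towers=[A/D/F/E; C] holding=B
step 2 (stack(B, C)): towers=[A/D/F/E; C/B] holding=-
step 3 (unstack(E, F)): towers=[A/D/F; C/B] holding=E
step 4 (stack(E, B)): towers=[A/D/F; C/B/E] holding=-
step 5 (unstack(F, D)): towers=[A/D; C/B/E] holding=F
step 6 (stack(F, E)): towers=[A/D; C/B/E/F] holding=-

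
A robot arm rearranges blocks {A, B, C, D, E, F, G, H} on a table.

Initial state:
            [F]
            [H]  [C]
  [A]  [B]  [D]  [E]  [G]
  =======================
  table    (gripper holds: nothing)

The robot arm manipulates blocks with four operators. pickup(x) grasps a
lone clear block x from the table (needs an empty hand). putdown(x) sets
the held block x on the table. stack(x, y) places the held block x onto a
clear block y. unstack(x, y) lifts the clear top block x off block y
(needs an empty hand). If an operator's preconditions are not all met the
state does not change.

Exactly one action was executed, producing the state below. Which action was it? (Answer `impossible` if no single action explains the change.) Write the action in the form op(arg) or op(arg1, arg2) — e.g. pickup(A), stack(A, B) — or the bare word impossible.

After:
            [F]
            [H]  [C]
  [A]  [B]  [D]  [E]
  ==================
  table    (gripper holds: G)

target: towers=[A; B; D/H/F; E/C] holding=G
         pickup(G) → towers=[A; B; D/H/F; E/C] holding=G  ← match
         pickup(A) → towers=[B; D/H/F; E/C; G] holding=A
         pickup(B) → towers=[A; D/H/F; E/C; G] holding=B
     unstack(F, H) → towers=[A; B; D/H; E/C; G] holding=F
     unstack(C, E) → towers=[A; B; D/H/F; E; G] holding=C

pickup(G)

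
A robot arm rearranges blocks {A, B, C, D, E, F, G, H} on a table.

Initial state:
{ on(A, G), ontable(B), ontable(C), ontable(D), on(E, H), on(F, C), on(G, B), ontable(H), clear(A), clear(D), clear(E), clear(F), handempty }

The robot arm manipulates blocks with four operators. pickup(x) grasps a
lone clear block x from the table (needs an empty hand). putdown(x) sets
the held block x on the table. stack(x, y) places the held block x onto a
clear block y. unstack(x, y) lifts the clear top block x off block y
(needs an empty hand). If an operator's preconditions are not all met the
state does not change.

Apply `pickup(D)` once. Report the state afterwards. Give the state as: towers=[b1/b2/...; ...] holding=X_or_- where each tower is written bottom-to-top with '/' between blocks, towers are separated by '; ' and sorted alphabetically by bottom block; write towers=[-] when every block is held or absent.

towers=[B/G/A; C/F; H/E] holding=D

before: towers=[B/G/A; C/F; D; H/E] holding=-
pre[pickup(D)]: clear(D) ✓, ontable(D) ✓, handempty ✓
all met → apply pickup(D)
after:  towers=[B/G/A; C/F; H/E] holding=D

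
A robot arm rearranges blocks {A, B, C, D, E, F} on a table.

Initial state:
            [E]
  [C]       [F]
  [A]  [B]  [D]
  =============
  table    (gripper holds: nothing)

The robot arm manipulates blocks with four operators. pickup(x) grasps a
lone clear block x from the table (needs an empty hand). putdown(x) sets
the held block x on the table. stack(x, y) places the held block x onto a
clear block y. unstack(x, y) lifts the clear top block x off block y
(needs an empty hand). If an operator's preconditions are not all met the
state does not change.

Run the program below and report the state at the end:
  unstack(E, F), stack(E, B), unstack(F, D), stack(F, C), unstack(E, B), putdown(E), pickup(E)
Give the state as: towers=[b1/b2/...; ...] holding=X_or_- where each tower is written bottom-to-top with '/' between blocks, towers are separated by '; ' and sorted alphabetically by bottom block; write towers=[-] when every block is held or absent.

towers=[A/C/F; B; D] holding=E

step 1 (unstack(E, F)): towers=[A/C; B; D/F] holding=E
step 2 (stack(E, B)): towers=[A/C; B/E; D/F] holding=-
step 3 (unstack(F, D)): towers=[A/C; B/E; D] holding=F
step 4 (stack(F, C)): towers=[A/C/F; B/E; D] holding=-
step 5 (unstack(E, B)): towers=[A/C/F; B; D] holding=E
step 6 (putdown(E)): towers=[A/C/F; B; D; E] holding=-
step 7 (pickup(E)): towers=[A/C/F; B; D] holding=E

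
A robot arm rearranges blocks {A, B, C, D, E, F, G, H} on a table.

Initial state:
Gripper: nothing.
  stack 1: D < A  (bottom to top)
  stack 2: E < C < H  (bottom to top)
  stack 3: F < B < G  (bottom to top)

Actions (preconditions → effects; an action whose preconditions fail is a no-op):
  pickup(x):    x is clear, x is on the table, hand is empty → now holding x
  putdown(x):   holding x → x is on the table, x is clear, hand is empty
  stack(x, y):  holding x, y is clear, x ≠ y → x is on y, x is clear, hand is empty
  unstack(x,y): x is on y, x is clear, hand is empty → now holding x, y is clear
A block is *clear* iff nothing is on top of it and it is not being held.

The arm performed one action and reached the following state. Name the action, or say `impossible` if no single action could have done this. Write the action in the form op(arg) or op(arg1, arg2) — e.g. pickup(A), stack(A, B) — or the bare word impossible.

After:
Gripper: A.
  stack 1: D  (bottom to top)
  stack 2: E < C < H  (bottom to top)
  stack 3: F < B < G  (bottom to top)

target: towers=[D; E/C/H; F/B/G] holding=A
     unstack(G, B) → towers=[D/A; E/C/H; F/B] holding=G
     unstack(A, D) → towers=[D; E/C/H; F/B/G] holding=A  ← match
     unstack(H, C) → towers=[D/A; E/C; F/B/G] holding=H

unstack(A, D)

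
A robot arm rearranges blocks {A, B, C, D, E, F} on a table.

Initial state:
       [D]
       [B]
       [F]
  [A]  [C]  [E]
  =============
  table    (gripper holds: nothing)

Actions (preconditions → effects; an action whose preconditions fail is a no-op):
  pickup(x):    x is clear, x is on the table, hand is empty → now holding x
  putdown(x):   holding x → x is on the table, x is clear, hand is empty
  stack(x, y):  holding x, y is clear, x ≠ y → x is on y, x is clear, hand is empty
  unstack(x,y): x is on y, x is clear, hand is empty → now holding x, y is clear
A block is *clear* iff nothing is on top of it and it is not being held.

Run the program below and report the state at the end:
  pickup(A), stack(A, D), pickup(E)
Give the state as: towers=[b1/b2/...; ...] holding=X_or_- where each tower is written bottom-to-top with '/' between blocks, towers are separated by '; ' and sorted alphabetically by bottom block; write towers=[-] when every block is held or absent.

towers=[C/F/B/D/A] holding=E

step 1 (pickup(A)): towers=[C/F/B/D; E] holding=A
step 2 (stack(A, D)): towers=[C/F/B/D/A; E] holding=-
step 3 (pickup(E)): towers=[C/F/B/D/A] holding=E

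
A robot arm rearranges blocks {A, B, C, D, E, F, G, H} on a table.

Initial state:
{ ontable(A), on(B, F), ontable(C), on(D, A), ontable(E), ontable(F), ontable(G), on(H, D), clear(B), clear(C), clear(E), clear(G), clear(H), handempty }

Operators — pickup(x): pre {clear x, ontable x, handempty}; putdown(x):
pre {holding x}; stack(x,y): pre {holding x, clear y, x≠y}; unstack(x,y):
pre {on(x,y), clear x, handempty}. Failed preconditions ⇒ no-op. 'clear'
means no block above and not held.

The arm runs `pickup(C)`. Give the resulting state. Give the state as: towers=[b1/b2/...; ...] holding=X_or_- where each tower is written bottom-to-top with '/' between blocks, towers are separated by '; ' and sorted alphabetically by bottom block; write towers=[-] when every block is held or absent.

before: towers=[A/D/H; C; E; F/B; G] holding=-
pre[pickup(C)]: clear(C) ✓, ontable(C) ✓, handempty ✓
all met → apply pickup(C)
after:  towers=[A/D/H; E; F/B; G] holding=C

towers=[A/D/H; E; F/B; G] holding=C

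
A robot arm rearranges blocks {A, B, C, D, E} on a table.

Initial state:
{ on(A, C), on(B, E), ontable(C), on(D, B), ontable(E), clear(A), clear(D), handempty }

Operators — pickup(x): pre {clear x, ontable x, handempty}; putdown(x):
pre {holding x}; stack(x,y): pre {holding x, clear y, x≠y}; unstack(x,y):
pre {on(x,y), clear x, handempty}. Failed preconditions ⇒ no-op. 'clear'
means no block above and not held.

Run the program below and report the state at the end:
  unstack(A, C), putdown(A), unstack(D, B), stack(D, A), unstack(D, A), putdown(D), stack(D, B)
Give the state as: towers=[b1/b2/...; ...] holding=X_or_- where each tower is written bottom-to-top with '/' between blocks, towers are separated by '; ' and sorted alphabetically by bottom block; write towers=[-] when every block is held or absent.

towers=[A; C; D; E/B] holding=-

step 1 (unstack(A, C)): towers=[C; E/B/D] holding=A
step 2 (putdown(A)): towers=[A; C; E/B/D] holding=-
step 3 (unstack(D, B)): towers=[A; C; E/B] holding=D
step 4 (stack(D, A)): towers=[A/D; C; E/B] holding=-
step 5 (unstack(D, A)): towers=[A; C; E/B] holding=D
step 6 (putdown(D)): towers=[A; C; D; E/B] holding=-
step 7 (stack(D, B)) [no-op]: towers=[A; C; D; E/B] holding=-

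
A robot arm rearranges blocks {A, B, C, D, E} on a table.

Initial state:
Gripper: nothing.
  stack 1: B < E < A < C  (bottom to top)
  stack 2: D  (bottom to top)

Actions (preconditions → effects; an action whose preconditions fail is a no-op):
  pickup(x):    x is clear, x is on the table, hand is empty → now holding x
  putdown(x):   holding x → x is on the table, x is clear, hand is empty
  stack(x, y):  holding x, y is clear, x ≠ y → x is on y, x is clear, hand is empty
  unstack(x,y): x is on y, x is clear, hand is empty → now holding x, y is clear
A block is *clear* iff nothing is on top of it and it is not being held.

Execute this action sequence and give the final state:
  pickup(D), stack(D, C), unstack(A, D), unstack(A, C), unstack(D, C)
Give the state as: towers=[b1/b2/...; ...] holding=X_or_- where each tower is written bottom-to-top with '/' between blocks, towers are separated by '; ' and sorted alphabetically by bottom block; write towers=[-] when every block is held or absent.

step 1 (pickup(D)): towers=[B/E/A/C] holding=D
step 2 (stack(D, C)): towers=[B/E/A/C/D] holding=-
step 3 (unstack(A, D)) [no-op]: towers=[B/E/A/C/D] holding=-
step 4 (unstack(A, C)) [no-op]: towers=[B/E/A/C/D] holding=-
step 5 (unstack(D, C)): towers=[B/E/A/C] holding=D

towers=[B/E/A/C] holding=D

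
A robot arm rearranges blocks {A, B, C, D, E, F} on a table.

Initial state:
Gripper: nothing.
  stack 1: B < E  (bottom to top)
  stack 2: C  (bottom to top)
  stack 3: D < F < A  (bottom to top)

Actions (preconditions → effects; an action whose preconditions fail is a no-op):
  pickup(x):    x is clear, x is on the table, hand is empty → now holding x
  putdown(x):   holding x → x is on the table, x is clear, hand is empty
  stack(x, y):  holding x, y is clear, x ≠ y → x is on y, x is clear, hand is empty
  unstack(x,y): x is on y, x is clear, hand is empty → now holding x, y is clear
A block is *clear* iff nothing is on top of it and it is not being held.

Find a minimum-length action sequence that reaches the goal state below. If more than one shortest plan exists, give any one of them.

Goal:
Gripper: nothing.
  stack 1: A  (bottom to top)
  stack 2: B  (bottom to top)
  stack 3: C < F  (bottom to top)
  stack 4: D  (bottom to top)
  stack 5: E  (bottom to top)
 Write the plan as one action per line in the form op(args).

step 1 (unstack(A, F)): towers=[B/E; C; D/F] holding=A
step 2 (putdown(A)): towers=[A; B/E; C; D/F] holding=-
step 3 (unstack(F, D)): towers=[A; B/E; C; D] holding=F
step 4 (stack(F, C)): towers=[A; B/E; C/F; D] holding=-
step 5 (unstack(E, B)): towers=[A; B; C/F; D] holding=E
step 6 (putdown(E)): towers=[A; B; C/F; D; E] holding=-
goal check: towers=[A; B; C/F; D; E] holding=- — reached (length 6, optimal by BFS)

unstack(A, F)
putdown(A)
unstack(F, D)
stack(F, C)
unstack(E, B)
putdown(E)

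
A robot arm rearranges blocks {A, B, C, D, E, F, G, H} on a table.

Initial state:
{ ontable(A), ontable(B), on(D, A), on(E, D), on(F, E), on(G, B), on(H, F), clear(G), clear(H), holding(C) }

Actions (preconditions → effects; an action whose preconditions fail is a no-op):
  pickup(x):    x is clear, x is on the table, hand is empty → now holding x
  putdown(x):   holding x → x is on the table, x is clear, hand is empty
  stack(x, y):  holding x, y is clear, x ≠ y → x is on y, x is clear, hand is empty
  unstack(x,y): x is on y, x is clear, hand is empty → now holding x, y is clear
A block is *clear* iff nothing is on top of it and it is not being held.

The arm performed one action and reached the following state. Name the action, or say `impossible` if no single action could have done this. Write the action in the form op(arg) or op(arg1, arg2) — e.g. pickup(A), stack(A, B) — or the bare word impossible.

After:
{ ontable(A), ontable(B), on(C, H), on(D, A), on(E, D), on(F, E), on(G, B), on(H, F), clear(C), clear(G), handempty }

stack(C, H)

target: towers=[A/D/E/F/H/C; B/G] holding=-
        putdown(C) → towers=[A/D/E/F/H; B/G; C] holding=-
       stack(C, G) → towers=[A/D/E/F/H; B/G/C] holding=-
       stack(C, H) → towers=[A/D/E/F/H/C; B/G] holding=-  ← match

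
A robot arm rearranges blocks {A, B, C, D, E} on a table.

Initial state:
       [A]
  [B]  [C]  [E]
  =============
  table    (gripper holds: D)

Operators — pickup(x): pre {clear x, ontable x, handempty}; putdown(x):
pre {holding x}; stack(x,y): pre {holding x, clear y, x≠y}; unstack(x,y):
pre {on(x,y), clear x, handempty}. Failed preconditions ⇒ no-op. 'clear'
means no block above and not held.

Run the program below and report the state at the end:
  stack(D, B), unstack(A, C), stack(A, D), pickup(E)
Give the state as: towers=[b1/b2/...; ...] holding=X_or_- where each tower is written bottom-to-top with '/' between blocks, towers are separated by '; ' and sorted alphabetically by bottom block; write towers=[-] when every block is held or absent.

towers=[B/D/A; C] holding=E

step 1 (stack(D, B)): towers=[B/D; C/A; E] holding=-
step 2 (unstack(A, C)): towers=[B/D; C; E] holding=A
step 3 (stack(A, D)): towers=[B/D/A; C; E] holding=-
step 4 (pickup(E)): towers=[B/D/A; C] holding=E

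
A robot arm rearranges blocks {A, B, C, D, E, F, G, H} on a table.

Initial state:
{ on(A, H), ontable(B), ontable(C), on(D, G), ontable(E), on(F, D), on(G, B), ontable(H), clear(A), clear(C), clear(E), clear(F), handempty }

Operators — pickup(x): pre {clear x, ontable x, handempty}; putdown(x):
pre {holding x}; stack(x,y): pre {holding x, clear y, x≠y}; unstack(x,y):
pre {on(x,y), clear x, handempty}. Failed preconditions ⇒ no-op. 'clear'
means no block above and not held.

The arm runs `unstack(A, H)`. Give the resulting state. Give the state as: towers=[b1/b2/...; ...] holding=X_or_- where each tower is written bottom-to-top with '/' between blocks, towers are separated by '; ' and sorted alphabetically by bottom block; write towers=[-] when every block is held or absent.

before: towers=[B/G/D/F; C; E; H/A] holding=-
pre[unstack(A, H)]: on(A,H) yes, clear(A) yes, handempty yes
all met → apply unstack(A, H)
after:  towers=[B/G/D/F; C; E; H] holding=A

towers=[B/G/D/F; C; E; H] holding=A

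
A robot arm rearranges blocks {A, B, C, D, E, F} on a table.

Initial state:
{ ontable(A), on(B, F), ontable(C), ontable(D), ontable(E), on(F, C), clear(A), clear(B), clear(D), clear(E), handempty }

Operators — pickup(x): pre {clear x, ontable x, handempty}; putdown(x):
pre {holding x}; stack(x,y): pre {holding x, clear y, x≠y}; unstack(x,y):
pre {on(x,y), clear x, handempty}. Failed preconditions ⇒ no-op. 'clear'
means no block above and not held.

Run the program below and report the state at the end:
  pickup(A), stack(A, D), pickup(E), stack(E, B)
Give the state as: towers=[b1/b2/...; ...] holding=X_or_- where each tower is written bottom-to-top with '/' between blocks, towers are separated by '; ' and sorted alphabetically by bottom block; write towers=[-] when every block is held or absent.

towers=[C/F/B/E; D/A] holding=-

step 1 (pickup(A)): towers=[C/F/B; D; E] holding=A
step 2 (stack(A, D)): towers=[C/F/B; D/A; E] holding=-
step 3 (pickup(E)): towers=[C/F/B; D/A] holding=E
step 4 (stack(E, B)): towers=[C/F/B/E; D/A] holding=-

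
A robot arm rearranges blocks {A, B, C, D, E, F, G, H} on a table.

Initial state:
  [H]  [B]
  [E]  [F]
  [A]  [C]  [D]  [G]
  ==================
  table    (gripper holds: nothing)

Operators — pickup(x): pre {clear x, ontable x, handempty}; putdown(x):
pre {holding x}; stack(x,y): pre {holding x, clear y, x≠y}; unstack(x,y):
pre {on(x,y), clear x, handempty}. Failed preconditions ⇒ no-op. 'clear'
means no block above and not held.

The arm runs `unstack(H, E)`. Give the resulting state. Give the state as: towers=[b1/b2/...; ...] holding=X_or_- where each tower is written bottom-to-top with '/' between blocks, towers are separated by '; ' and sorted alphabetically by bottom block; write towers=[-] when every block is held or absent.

towers=[A/E; C/F/B; D; G] holding=H

before: towers=[A/E/H; C/F/B; D; G] holding=-
pre[unstack(H, E)]: on(H,E) ✓, clear(H) ✓, handempty ✓
all met → apply unstack(H, E)
after:  towers=[A/E; C/F/B; D; G] holding=H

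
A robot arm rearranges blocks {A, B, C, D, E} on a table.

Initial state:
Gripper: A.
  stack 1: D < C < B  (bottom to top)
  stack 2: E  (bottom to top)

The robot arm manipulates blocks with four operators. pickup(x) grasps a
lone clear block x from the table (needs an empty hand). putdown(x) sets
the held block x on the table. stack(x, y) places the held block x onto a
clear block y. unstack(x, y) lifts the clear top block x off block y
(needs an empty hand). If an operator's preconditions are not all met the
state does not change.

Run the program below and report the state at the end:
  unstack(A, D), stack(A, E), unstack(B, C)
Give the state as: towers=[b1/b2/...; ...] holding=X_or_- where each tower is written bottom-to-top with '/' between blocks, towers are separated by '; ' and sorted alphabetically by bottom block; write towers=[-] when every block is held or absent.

step 1 (unstack(A, D)) [no-op]: towers=[D/C/B; E] holding=A
step 2 (stack(A, E)): towers=[D/C/B; E/A] holding=-
step 3 (unstack(B, C)): towers=[D/C; E/A] holding=B

towers=[D/C; E/A] holding=B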